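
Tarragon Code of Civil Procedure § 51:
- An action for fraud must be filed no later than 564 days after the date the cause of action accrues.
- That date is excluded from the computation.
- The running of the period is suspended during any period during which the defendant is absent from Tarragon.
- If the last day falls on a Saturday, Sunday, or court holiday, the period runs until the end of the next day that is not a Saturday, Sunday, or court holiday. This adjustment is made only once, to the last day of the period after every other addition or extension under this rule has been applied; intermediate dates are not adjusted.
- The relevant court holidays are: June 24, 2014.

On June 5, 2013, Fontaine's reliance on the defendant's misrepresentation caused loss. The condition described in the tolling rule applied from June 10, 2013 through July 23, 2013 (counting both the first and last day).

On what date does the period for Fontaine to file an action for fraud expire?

564 days after June 5, 2013 is December 21, 2014.
From June 10, 2013 through July 23, 2013 inclusive is 44 days; tolling adds 44 days: December 21, 2014 + 44 days = February 3, 2015.
February 3, 2015 is a Tuesday and not a court holiday, so no extension applies.

February 3, 2015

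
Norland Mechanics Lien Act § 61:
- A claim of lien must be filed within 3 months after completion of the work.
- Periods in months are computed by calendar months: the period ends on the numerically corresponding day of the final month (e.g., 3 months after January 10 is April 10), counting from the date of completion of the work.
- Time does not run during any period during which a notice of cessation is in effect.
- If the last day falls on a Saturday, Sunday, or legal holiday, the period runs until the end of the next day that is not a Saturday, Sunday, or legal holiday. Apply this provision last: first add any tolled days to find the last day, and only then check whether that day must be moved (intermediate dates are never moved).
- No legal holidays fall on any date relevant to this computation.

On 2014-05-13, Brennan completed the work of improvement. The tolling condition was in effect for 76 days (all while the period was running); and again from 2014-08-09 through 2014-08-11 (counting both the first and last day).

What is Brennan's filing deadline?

3 months after 2014-05-13 is August 13, 2014.
Tolling adds 76 days: August 13, 2014 + 76 days = October 28, 2014.
From August 9, 2014 through August 11, 2014 inclusive is 3 days; tolling adds 3 days: October 28, 2014 + 3 days = October 31, 2014.
October 31, 2014 is a Friday and not a legal holiday, so no extension applies.

October 31, 2014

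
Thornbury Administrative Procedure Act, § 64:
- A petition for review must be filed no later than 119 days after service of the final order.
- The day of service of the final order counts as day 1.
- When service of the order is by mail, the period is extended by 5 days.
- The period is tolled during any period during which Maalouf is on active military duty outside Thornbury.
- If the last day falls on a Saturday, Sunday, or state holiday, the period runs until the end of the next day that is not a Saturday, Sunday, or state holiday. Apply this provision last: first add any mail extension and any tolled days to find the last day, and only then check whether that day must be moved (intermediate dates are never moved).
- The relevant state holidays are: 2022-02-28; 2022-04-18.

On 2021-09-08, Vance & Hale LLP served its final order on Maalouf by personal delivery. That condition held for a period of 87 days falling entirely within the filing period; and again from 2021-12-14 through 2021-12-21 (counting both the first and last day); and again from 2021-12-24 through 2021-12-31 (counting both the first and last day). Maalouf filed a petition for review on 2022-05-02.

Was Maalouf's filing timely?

Counting 2021-09-08 as day 1, day 119 is January 4, 2022.
Service was not by mail, so no mail extension applies.
Tolling adds 87 days: January 4, 2022 + 87 days = April 1, 2022.
From December 14, 2021 through December 21, 2021 inclusive is 8 days; tolling adds 8 days: April 1, 2022 + 8 days = April 9, 2022.
From December 24, 2021 through December 31, 2021 inclusive is 8 days; tolling adds 8 days: April 9, 2022 + 8 days = April 17, 2022.
April 17, 2022 is Sunday; April 18, 2022 is a listed holiday. The next qualifying day is April 19, 2022.
The deadline is April 19, 2022; the filing on May 2, 2022 is after that date.

No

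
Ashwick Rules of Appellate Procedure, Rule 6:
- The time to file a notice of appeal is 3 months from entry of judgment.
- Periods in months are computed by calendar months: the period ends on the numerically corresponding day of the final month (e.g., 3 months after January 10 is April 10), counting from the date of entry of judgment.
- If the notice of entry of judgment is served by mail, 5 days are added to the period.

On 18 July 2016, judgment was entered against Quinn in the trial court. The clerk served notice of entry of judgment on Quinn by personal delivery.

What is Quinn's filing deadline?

October 18, 2016

3 months after 18 July 2016 is October 18, 2016.
Service was not by mail, so no mail extension applies.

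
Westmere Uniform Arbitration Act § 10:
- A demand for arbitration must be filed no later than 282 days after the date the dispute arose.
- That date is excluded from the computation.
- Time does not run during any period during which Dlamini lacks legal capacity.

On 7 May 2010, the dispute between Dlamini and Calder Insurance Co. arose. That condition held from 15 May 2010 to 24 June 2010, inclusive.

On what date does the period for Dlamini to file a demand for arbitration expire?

March 26, 2011

282 days after 7 May 2010 is February 13, 2011.
From May 15, 2010 through June 24, 2010 inclusive is 41 days; tolling adds 41 days: February 13, 2011 + 41 days = March 26, 2011.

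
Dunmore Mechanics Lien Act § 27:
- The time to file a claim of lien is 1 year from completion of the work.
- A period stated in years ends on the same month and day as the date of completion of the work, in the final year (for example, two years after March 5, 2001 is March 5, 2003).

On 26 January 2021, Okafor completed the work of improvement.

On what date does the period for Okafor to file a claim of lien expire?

January 26, 2022

1 year after 26 January 2021 is January 26, 2022.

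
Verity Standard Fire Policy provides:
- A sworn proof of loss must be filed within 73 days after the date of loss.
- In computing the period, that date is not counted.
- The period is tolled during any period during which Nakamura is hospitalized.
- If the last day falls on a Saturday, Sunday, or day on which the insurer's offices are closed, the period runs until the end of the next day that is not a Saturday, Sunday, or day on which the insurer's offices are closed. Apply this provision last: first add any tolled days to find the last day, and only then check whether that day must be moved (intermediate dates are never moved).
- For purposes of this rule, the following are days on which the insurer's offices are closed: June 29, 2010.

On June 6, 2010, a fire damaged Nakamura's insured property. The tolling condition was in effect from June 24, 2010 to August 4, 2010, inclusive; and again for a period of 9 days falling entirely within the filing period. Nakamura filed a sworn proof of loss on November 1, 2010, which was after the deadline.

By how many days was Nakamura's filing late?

73 days after June 6, 2010 is August 18, 2010.
From June 24, 2010 through August 4, 2010 inclusive is 42 days; tolling adds 42 days: August 18, 2010 + 42 days = September 29, 2010.
Tolling adds 9 days: September 29, 2010 + 9 days = October 8, 2010.
October 8, 2010 is a Friday and not a day on which the insurer's offices are closed, so no extension applies.
The deadline is October 8, 2010; from October 8, 2010 to November 1, 2010 is 24 days.

24 days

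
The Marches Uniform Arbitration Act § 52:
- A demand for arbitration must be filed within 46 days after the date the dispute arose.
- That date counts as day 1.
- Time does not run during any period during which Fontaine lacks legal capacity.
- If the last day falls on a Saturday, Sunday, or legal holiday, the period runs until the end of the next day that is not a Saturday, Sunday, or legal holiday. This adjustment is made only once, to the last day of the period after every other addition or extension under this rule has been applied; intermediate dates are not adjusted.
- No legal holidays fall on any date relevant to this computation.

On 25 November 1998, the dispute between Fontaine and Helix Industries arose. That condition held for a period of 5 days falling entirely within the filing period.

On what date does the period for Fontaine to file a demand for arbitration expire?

Counting 25 November 1998 as day 1, day 46 is January 9, 1999.
Tolling adds 5 days: January 9, 1999 + 5 days = January 14, 1999.
January 14, 1999 is a Thursday and not a legal holiday, so no extension applies.

January 14, 1999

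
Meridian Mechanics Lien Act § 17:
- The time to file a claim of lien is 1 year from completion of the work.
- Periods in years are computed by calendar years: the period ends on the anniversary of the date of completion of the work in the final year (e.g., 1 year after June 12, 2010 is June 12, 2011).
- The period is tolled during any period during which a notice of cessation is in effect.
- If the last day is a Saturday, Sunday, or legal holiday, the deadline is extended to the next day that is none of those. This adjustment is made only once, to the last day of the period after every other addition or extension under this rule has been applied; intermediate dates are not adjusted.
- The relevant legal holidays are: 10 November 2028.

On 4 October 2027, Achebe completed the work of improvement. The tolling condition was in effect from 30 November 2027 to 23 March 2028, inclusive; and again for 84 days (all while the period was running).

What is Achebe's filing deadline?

April 23, 2029

1 year after 4 October 2027 is October 4, 2028.
From November 30, 2027 through March 23, 2028 inclusive is 115 days; tolling adds 115 days: October 4, 2028 + 115 days = January 27, 2029.
Tolling adds 84 days: January 27, 2029 + 84 days = April 21, 2029.
April 21, 2029 is Saturday; April 22, 2029 is Sunday. The next qualifying day is April 23, 2029.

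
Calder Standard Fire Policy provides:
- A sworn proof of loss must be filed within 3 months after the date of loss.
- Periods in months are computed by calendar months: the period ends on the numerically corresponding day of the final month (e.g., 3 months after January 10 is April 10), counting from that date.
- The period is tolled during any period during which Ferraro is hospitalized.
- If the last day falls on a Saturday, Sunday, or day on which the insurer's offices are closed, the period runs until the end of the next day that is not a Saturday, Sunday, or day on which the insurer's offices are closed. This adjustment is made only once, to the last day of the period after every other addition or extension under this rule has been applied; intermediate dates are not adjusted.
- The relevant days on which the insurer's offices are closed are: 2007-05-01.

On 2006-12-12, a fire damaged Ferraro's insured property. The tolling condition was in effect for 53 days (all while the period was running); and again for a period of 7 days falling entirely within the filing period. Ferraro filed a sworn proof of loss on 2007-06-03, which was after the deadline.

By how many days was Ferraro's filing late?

3 months after 2006-12-12 is March 12, 2007.
Tolling adds 53 days: March 12, 2007 + 53 days = May 4, 2007.
Tolling adds 7 days: May 4, 2007 + 7 days = May 11, 2007.
May 11, 2007 is a Friday and not a day on which the insurer's offices are closed, so no extension applies.
The deadline is May 11, 2007; from May 11, 2007 to June 3, 2007 is 23 days.

23 days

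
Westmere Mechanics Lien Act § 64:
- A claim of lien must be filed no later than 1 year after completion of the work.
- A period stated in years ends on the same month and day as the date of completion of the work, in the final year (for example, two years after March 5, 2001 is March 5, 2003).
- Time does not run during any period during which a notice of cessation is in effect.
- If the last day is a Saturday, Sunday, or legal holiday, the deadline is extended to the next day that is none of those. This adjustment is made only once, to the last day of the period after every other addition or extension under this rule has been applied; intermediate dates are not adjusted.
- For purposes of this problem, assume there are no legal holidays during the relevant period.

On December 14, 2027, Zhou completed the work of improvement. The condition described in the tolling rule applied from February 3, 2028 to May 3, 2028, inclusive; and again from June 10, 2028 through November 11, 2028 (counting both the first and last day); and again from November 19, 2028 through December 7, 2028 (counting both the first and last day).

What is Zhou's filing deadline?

1 year after December 14, 2027 is December 14, 2028.
From February 3, 2028 through May 3, 2028 inclusive is 91 days; tolling adds 91 days: December 14, 2028 + 91 days = March 15, 2029.
From June 10, 2028 through November 11, 2028 inclusive is 155 days; tolling adds 155 days: March 15, 2029 + 155 days = August 17, 2029.
From November 19, 2028 through December 7, 2028 inclusive is 19 days; tolling adds 19 days: August 17, 2029 + 19 days = September 5, 2029.
September 5, 2029 is a Wednesday and not a legal holiday, so no extension applies.

September 5, 2029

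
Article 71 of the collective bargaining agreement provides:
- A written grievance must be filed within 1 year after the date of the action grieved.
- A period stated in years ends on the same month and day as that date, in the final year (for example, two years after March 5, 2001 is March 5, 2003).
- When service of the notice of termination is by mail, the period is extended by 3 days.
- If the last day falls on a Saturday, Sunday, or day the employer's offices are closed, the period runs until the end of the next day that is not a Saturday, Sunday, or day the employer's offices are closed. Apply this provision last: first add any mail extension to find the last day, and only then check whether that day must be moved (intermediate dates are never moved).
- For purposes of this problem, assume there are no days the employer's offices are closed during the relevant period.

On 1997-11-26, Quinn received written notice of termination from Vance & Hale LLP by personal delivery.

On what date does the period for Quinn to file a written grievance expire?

November 26, 1998

1 year after 1997-11-26 is November 26, 1998.
Service was not by mail, so no mail extension applies.
November 26, 1998 is a Thursday and not a day the employer's offices are closed, so no extension applies.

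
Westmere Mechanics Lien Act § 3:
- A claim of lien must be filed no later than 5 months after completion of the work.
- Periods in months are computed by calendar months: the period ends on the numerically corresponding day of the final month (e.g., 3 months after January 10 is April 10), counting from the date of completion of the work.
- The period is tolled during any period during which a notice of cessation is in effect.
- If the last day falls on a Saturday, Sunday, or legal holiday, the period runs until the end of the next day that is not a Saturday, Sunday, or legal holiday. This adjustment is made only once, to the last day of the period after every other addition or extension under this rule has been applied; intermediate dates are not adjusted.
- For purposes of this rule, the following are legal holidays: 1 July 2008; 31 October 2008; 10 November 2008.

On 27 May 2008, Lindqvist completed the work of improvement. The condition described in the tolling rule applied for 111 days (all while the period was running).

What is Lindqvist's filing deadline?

5 months after 27 May 2008 is October 27, 2008.
Tolling adds 111 days: October 27, 2008 + 111 days = February 15, 2009.
February 15, 2009 is Sunday. The next qualifying day is February 16, 2009.

February 16, 2009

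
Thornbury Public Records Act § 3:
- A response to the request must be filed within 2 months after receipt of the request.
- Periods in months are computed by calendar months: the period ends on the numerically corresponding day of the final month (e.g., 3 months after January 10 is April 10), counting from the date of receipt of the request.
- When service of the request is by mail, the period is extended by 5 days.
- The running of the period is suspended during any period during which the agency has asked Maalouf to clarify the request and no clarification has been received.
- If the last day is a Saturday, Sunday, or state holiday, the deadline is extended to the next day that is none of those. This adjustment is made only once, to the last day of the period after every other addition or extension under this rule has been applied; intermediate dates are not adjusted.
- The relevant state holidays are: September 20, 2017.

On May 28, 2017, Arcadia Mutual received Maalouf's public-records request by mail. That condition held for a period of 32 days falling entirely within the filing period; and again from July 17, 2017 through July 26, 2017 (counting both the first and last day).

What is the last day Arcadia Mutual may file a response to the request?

September 13, 2017

2 months after May 28, 2017 is July 28, 2017.
Service was by mail, adding 5 days: July 28, 2017 + 5 days = August 2, 2017.
Tolling adds 32 days: August 2, 2017 + 32 days = September 3, 2017.
From July 17, 2017 through July 26, 2017 inclusive is 10 days; tolling adds 10 days: September 3, 2017 + 10 days = September 13, 2017.
September 13, 2017 is a Wednesday and not a state holiday, so no extension applies.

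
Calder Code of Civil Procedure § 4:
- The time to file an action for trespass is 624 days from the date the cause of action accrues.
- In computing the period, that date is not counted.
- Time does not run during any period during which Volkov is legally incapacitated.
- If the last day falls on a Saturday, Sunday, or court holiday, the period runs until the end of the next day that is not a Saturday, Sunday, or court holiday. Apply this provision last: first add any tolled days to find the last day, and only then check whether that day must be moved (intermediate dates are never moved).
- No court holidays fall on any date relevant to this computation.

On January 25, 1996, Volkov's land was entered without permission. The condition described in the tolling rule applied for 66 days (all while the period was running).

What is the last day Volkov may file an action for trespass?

December 15, 1997

624 days after January 25, 1996 is October 10, 1997.
Tolling adds 66 days: October 10, 1997 + 66 days = December 15, 1997.
December 15, 1997 is a Monday and not a court holiday, so no extension applies.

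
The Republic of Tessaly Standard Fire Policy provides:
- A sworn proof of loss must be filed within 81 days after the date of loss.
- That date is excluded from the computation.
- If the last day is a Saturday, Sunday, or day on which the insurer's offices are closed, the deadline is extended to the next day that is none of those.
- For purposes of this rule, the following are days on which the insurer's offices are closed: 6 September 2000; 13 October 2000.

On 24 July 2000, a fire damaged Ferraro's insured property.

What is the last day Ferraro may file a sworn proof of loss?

81 days after 24 July 2000 is October 13, 2000.
October 13, 2000 is a listed holiday; October 14, 2000 is Saturday; October 15, 2000 is Sunday. The next qualifying day is October 16, 2000.

October 16, 2000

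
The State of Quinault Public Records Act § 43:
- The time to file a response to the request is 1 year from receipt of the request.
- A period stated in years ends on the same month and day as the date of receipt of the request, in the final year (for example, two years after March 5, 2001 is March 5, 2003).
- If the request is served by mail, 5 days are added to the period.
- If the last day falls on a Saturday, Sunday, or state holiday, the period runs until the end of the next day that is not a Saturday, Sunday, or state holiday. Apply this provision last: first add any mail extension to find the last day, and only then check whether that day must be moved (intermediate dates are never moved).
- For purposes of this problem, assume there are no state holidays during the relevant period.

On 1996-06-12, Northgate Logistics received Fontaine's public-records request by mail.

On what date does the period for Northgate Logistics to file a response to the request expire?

June 17, 1997

1 year after 1996-06-12 is June 12, 1997.
Service was by mail, adding 5 days: June 12, 1997 + 5 days = June 17, 1997.
June 17, 1997 is a Tuesday and not a state holiday, so no extension applies.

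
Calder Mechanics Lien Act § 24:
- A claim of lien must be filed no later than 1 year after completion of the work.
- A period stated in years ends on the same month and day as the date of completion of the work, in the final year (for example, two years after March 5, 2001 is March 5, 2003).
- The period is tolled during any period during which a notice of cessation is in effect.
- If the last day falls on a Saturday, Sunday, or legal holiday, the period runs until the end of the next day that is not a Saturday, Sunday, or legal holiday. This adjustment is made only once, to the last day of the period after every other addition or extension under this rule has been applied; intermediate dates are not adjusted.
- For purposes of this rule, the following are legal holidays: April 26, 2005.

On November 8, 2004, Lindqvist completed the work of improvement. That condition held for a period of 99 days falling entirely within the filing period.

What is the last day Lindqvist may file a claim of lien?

1 year after November 8, 2004 is November 8, 2005.
Tolling adds 99 days: November 8, 2005 + 99 days = February 15, 2006.
February 15, 2006 is a Wednesday and not a legal holiday, so no extension applies.

February 15, 2006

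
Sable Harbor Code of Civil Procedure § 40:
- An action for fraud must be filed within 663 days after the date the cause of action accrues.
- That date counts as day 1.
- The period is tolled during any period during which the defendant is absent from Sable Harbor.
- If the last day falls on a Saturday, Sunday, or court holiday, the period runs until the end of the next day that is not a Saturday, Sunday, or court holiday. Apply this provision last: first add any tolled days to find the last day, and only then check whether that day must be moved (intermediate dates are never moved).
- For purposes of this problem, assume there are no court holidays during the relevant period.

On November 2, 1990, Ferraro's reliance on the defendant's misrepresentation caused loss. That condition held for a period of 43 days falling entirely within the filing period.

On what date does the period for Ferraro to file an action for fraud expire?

October 7, 1992

Counting November 2, 1990 as day 1, day 663 is August 25, 1992.
Tolling adds 43 days: August 25, 1992 + 43 days = October 7, 1992.
October 7, 1992 is a Wednesday and not a court holiday, so no extension applies.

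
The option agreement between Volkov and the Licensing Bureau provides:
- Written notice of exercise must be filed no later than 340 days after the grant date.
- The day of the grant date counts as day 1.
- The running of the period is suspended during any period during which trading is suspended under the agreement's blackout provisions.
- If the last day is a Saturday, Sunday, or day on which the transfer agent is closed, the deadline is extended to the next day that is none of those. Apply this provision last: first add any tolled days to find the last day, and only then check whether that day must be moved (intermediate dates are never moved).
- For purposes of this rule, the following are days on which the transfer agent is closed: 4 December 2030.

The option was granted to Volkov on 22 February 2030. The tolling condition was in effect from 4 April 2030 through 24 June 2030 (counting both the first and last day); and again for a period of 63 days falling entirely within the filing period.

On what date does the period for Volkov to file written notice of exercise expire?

June 23, 2031

Counting 22 February 2030 as day 1, day 340 is January 27, 2031.
From April 4, 2030 through June 24, 2030 inclusive is 82 days; tolling adds 82 days: January 27, 2031 + 82 days = April 19, 2031.
Tolling adds 63 days: April 19, 2031 + 63 days = June 21, 2031.
June 21, 2031 is Saturday; June 22, 2031 is Sunday. The next qualifying day is June 23, 2031.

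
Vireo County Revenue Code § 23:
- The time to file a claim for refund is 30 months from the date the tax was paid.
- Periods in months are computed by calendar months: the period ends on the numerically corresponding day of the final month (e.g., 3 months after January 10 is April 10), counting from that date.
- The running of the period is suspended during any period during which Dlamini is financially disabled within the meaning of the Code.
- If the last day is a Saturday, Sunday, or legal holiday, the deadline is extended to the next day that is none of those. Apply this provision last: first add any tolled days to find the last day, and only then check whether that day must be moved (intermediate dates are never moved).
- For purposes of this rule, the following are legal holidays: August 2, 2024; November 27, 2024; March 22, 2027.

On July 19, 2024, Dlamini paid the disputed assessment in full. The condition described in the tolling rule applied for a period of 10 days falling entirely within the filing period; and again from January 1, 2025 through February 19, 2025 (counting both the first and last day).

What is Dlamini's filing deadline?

30 months after July 19, 2024 is January 19, 2027.
Tolling adds 10 days: January 19, 2027 + 10 days = January 29, 2027.
From January 1, 2025 through February 19, 2025 inclusive is 50 days; tolling adds 50 days: January 29, 2027 + 50 days = March 20, 2027.
March 20, 2027 is Saturday; March 21, 2027 is Sunday; March 22, 2027 is a listed holiday. The next qualifying day is March 23, 2027.

March 23, 2027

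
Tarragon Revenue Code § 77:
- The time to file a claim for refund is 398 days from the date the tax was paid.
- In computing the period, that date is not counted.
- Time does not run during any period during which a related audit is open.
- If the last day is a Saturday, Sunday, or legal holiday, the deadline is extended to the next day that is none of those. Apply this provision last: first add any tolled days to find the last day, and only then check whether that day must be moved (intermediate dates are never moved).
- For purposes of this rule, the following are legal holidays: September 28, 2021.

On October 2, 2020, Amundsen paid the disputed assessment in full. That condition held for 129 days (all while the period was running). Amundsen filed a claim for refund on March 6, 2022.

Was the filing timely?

398 days after October 2, 2020 is November 4, 2021.
Tolling adds 129 days: November 4, 2021 + 129 days = March 13, 2022.
March 13, 2022 is Sunday. The next qualifying day is March 14, 2022.
The deadline is March 14, 2022; the filing on March 6, 2022 is on or before that date.

Yes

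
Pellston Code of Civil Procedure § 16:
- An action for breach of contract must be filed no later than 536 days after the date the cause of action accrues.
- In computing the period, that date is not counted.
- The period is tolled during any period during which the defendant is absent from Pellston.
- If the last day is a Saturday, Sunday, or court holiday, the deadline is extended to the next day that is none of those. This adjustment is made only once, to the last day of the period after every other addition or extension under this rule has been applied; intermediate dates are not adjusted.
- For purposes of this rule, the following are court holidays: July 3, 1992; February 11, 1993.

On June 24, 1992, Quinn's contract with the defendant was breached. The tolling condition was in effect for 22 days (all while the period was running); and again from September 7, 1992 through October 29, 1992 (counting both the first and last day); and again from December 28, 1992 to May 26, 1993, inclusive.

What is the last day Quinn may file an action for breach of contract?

July 25, 1994

536 days after June 24, 1992 is December 12, 1993.
Tolling adds 22 days: December 12, 1993 + 22 days = January 3, 1994.
From September 7, 1992 through October 29, 1992 inclusive is 53 days; tolling adds 53 days: January 3, 1994 + 53 days = February 25, 1994.
From December 28, 1992 through May 26, 1993 inclusive is 150 days; tolling adds 150 days: February 25, 1994 + 150 days = July 25, 1994.
July 25, 1994 is a Monday and not a court holiday, so no extension applies.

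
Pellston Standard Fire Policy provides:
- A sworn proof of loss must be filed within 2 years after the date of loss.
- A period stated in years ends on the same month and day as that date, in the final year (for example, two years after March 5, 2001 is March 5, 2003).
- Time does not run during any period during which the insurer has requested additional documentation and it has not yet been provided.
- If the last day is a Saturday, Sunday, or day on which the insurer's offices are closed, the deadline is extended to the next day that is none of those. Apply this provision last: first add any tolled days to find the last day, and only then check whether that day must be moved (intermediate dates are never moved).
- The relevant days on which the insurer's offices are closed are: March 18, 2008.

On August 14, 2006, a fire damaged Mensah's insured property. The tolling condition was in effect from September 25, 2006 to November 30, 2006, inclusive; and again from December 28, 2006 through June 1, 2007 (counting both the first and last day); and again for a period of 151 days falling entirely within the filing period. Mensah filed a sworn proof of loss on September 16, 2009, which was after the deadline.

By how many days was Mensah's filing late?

23 days

2 years after August 14, 2006 is August 14, 2008.
From September 25, 2006 through November 30, 2006 inclusive is 67 days; tolling adds 67 days: August 14, 2008 + 67 days = October 20, 2008.
From December 28, 2006 through June 1, 2007 inclusive is 156 days; tolling adds 156 days: October 20, 2008 + 156 days = March 25, 2009.
Tolling adds 151 days: March 25, 2009 + 151 days = August 23, 2009.
August 23, 2009 is Sunday. The next qualifying day is August 24, 2009.
The deadline is August 24, 2009; from August 24, 2009 to September 16, 2009 is 23 days.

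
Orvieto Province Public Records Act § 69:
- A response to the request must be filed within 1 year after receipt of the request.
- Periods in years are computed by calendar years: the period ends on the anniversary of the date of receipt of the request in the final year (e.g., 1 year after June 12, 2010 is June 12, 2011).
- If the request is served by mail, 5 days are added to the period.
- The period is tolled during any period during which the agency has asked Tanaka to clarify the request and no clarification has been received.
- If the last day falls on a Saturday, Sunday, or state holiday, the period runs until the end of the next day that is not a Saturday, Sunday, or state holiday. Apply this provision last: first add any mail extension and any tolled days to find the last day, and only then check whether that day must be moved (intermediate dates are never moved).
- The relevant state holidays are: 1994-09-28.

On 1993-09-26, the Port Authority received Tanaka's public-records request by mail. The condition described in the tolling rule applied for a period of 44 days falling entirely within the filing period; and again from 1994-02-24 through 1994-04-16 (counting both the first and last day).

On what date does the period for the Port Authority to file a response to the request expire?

1 year after 1993-09-26 is September 26, 1994.
Service was by mail, adding 5 days: September 26, 1994 + 5 days = October 1, 1994.
Tolling adds 44 days: October 1, 1994 + 44 days = November 14, 1994.
From February 24, 1994 through April 16, 1994 inclusive is 52 days; tolling adds 52 days: November 14, 1994 + 52 days = January 5, 1995.
January 5, 1995 is a Thursday and not a state holiday, so no extension applies.

January 5, 1995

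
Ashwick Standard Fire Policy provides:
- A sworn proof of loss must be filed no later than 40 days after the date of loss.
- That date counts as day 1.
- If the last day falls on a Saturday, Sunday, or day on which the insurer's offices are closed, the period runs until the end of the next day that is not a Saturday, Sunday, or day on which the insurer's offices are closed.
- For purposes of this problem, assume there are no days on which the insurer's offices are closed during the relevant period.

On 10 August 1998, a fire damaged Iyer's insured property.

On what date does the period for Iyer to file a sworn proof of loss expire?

Counting 10 August 1998 as day 1, day 40 is September 18, 1998.
September 18, 1998 is a Friday and not a day on which the insurer's offices are closed, so no extension applies.

September 18, 1998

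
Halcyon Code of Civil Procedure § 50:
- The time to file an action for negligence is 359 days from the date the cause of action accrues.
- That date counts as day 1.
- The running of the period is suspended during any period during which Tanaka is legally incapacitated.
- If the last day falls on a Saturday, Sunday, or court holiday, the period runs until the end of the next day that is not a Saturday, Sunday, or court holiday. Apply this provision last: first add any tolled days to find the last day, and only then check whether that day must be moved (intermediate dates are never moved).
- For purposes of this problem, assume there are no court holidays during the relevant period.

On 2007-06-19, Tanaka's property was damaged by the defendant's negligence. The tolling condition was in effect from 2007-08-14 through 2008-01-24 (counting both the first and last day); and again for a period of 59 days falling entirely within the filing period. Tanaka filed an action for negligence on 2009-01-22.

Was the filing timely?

Counting 2007-06-19 as day 1, day 359 is June 11, 2008.
From August 14, 2007 through January 24, 2008 inclusive is 164 days; tolling adds 164 days: June 11, 2008 + 164 days = November 22, 2008.
Tolling adds 59 days: November 22, 2008 + 59 days = January 20, 2009.
January 20, 2009 is a Tuesday and not a court holiday, so no extension applies.
The deadline is January 20, 2009; the filing on January 22, 2009 is after that date.

No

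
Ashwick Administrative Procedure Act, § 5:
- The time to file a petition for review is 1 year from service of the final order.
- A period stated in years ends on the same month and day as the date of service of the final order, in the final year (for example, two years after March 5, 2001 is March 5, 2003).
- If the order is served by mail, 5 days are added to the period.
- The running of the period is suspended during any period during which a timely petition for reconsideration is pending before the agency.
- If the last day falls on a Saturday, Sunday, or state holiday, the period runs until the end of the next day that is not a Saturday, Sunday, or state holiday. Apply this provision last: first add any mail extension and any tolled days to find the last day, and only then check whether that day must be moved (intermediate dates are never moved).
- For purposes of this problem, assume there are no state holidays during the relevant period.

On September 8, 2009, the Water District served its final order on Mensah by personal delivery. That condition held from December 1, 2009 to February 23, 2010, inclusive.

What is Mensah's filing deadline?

1 year after September 8, 2009 is September 8, 2010.
Service was not by mail, so no mail extension applies.
From December 1, 2009 through February 23, 2010 inclusive is 85 days; tolling adds 85 days: September 8, 2010 + 85 days = December 2, 2010.
December 2, 2010 is a Thursday and not a state holiday, so no extension applies.

December 2, 2010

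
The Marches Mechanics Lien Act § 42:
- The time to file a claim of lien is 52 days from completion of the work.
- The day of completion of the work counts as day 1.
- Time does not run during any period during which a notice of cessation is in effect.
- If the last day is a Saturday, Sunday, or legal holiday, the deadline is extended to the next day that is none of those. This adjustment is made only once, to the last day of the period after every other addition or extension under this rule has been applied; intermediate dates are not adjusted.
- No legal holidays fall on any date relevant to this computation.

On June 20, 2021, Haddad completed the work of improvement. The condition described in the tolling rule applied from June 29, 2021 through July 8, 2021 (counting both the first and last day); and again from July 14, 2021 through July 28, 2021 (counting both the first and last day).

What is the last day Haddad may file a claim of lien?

September 6, 2021

Counting June 20, 2021 as day 1, day 52 is August 10, 2021.
From June 29, 2021 through July 8, 2021 inclusive is 10 days; tolling adds 10 days: August 10, 2021 + 10 days = August 20, 2021.
From July 14, 2021 through July 28, 2021 inclusive is 15 days; tolling adds 15 days: August 20, 2021 + 15 days = September 4, 2021.
September 4, 2021 is Saturday; September 5, 2021 is Sunday. The next qualifying day is September 6, 2021.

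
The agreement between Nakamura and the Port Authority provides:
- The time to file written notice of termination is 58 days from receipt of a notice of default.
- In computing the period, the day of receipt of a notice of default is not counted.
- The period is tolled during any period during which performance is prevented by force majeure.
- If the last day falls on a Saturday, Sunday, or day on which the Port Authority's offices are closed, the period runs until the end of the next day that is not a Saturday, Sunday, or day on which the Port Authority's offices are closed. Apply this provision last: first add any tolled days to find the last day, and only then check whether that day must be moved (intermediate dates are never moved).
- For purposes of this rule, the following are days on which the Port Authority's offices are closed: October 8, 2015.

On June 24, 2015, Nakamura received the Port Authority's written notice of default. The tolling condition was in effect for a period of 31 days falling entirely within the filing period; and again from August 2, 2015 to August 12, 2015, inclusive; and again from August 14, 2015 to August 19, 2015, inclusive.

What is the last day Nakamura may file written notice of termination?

58 days after June 24, 2015 is August 21, 2015.
Tolling adds 31 days: August 21, 2015 + 31 days = September 21, 2015.
From August 2, 2015 through August 12, 2015 inclusive is 11 days; tolling adds 11 days: September 21, 2015 + 11 days = October 2, 2015.
From August 14, 2015 through August 19, 2015 inclusive is 6 days; tolling adds 6 days: October 2, 2015 + 6 days = October 8, 2015.
October 8, 2015 is a listed holiday. The next qualifying day is October 9, 2015.

October 9, 2015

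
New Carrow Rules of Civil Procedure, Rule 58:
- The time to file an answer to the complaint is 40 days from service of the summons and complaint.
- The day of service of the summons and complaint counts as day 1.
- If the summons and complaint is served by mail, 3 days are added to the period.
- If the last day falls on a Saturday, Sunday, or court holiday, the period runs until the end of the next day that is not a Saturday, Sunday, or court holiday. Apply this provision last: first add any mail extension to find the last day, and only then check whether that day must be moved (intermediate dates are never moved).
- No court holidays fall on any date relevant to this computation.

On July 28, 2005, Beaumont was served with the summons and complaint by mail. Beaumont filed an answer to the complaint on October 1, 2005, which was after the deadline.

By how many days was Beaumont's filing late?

Counting July 28, 2005 as day 1, day 40 is September 5, 2005.
Service was by mail, adding 3 days: September 5, 2005 + 3 days = September 8, 2005.
September 8, 2005 is a Thursday and not a court holiday, so no extension applies.
The deadline is September 8, 2005; from September 8, 2005 to October 1, 2005 is 23 days.

23 days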